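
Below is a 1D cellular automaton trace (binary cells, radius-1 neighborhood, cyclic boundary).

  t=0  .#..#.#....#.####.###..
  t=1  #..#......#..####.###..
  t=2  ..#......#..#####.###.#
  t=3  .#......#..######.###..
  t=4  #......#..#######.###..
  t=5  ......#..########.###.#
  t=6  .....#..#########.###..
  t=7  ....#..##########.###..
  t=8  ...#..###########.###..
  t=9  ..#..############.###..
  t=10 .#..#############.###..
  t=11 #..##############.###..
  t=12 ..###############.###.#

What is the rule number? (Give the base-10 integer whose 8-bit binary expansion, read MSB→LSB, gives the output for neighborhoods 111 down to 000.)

202

  ### -> #   bit 7 = 1  t=0,i=14
  ##. -> #   bit 6 = 1  t=0,i=16
  #.# -> .   bit 5 = 0  t=0,i=5
  #.. -> .   bit 4 = 0  t=0,i=2
  .## -> #   bit 3 = 1  t=0,i=13
  .#. -> .   bit 2 = 0  t=0,i=1
  ..# -> #   bit 1 = 1  t=0,i=0
  ... -> .   bit 0 = 0  t=0,i=8
  bits 11001010 = 202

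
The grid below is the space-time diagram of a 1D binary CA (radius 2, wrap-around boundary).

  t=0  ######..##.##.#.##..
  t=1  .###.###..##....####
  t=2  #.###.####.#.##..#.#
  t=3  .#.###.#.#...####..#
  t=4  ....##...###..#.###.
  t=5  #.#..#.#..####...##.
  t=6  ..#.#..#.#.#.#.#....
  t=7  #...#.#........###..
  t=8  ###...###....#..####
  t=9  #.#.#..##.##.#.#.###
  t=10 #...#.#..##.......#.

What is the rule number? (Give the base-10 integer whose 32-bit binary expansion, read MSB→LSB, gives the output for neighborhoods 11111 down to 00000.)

3126841618

  ##### -> #   bit 31 = 1  t=0,i=2
  ####. -> .   bit 30 = 0  t=0,i=4
  ###.# -> #   bit 29 = 1  t=1,i=3
  ###.. -> #   bit 28 = 1  t=0,i=5
  ##.## -> #   bit 27 = 1  t=0,i=10
  ##.#. -> .   bit 26 = 0  t=0,i=13
  ##..# -> #   bit 25 = 1  t=0,i=6
  ##... -> .   bit 24 = 0  t=1,i=12
  #.### -> .   bit 23 = 0  t=1,i=1
  #.##. -> #   bit 22 = 1  t=0,i=11
  #.#.# -> .   bit 21 = 0  t=0,i=14
  #.#.. -> #   bit 20 = 1  t=3,i=9
  #..## -> #   bit 19 = 1  t=0,i=7
  #..#. -> #   bit 18 = 1  t=2,i=16
  #...# -> #   bit 17 = 1  t=3,i=11
  #.... -> #   bit 16 = 1  t=1,i=13
  .#### -> #   bit 15 = 1  t=0,i=1
  .###. -> #   bit 14 = 1  t=1,i=2
  .##.# -> .   bit 13 = 0  t=0,i=9
  .##.. -> #   bit 12 = 1  t=0,i=17
  .#.## -> .   bit 11 = 0  t=0,i=15
  .#.#. -> .   bit 10 = 0  t=3,i=0
  .#..# -> .   bit 9 = 0  t=5,i=3
  .#... -> #   bit 8 = 1  t=3,i=10
  ..### -> .   bit 7 = 0  t=0,i=0
  ..##. -> .   bit 6 = 0  t=0,i=8
  ..#.# -> .   bit 5 = 0  t=2,i=17
  ..#.. -> #   bit 4 = 1  t=7,i=0
  ...## -> .   bit 3 = 0  t=1,i=15
  ...#. -> .   bit 2 = 0  t=6,i=1
  ....# -> #   bit 1 = 1  t=1,i=14
  ..... -> .   bit 0 = 0  t=4,i=1
  bits 10111010010111111101000100010010 = 3126841618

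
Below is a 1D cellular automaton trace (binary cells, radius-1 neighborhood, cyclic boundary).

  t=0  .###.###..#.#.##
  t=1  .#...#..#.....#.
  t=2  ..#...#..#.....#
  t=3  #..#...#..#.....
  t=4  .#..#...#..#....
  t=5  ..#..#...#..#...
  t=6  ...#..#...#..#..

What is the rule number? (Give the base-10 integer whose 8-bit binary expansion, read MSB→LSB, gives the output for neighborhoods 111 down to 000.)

  nb ###: next=.  (t=0,i=2, bit7=0)
  nb ##.: next=.  (t=0,i=3, bit6=0)
  nb #.#: next=.  (t=0,i=0, bit5=0)
  nb #..: next=#  (t=0,i=8, bit4=1)
  nb .##: next=#  (t=0,i=1, bit3=1)
  nb .#.: next=.  (t=0,i=10, bit2=0)
  nb ..#: next=.  (t=0,i=9, bit1=0)
  nb ...: next=.  (t=1,i=3, bit0=0)
  bits 00011000 = 24

24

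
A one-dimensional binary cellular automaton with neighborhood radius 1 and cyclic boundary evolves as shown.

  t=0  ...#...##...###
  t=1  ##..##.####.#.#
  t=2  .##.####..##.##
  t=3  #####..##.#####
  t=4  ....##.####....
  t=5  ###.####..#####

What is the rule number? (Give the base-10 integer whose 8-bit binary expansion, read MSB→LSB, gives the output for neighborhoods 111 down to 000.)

121

  [7] ### => .  t=0,i=13
  [6] ##. => #  t=0,i=8
  [5] #.# => #  t=1,i=6
  [4] #.. => #  t=0,i=0
  [3] .## => #  t=0,i=7
  [2] .#. => .  t=0,i=3
  [1] ..# => .  t=0,i=2
  [0] ... => #  t=0,i=1
  bits 01111001 = 121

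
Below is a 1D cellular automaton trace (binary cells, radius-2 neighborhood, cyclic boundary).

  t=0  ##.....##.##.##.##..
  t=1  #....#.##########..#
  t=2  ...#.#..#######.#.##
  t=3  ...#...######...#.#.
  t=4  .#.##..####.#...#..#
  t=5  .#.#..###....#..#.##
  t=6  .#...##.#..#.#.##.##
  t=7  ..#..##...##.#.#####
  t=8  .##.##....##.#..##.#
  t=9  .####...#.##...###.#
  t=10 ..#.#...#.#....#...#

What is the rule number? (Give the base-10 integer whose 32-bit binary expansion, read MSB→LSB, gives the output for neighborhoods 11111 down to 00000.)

2557256178

  nb #####: next=#  (t=1,i=9, bit31=1)
  nb ####.: next=.  (t=1,i=15, bit30=0)
  nb ###.#: next=.  (t=2,i=14, bit29=0)
  nb ###..: next=#  (t=1,i=16, bit28=1)
  nb ##.##: next=#  (t=0,i=9, bit27=1)
  nb ##.#.: next=.  (t=2,i=15, bit26=0)
  nb ##..#: next=.  (t=0,i=18, bit25=0)
  nb ##...: next=.  (t=0,i=2, bit24=0)
  nb #.###: next=.  (t=1,i=7, bit23=0)
  nb #.##.: next=#  (t=0,i=10, bit22=1)
  nb #.#.#: next=#  (t=2,i=16, bit21=1)
  nb #.#..: next=.  (t=2,i=5, bit20=0)
  nb #..##: next=#  (t=0,i=19, bit19=1)
  nb #..#.: next=#  (t=4,i=18, bit18=1)
  nb #...#: next=.  (t=2,i=1, bit17=0)
  nb #....: next=.  (t=0,i=3, bit16=0)
  nb .####: next=#  (t=1,i=8, bit15=1)
  nb .###.: next=.  (t=5,i=7, bit14=0)
  nb .##.#: next=#  (t=0,i=8, bit13=1)
  nb .##..: next=.  (t=0,i=1, bit12=0)
  nb .#.##: next=.  (t=1,i=6, bit11=0)
  nb .#.#.: next=.  (t=2,i=4, bit10=0)
  nb .#..#: next=.  (t=2,i=6, bit9=0)
  nb .#...: next=#  (t=3,i=4, bit8=1)
  nb ..###: next=#  (t=2,i=8, bit7=1)
  nb ..##.: next=#  (t=0,i=0, bit6=1)
  nb ..#.#: next=#  (t=1,i=5, bit5=1)
  nb ..#..: next=#  (t=3,i=3, bit4=1)
  nb ...##: next=.  (t=0,i=6, bit3=0)
  nb ...#.: next=.  (t=1,i=4, bit2=0)
  nb ....#: next=#  (t=0,i=5, bit1=1)
  nb .....: next=.  (t=0,i=4, bit0=0)
  bits 10011000011011001010000111110010 = 2557256178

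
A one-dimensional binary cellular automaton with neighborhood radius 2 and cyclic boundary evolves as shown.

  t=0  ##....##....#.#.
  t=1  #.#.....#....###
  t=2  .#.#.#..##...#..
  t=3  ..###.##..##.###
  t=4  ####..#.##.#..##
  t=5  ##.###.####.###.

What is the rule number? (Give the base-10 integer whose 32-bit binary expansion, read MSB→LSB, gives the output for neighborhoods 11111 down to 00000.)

2540597137

  [31] ##### => #  t=4,i=0
  [30] ####. => .  t=1,i=15
  [29] ###.# => .  t=1,i=0
  [28] ###.. => #  t=3,i=15
  [27] ##.## => .  t=3,i=5
  [26] ##.#. => #  t=1,i=1
  [25] ##..# => #  t=3,i=0
  [24] ##... => #  t=0,i=2
  [23] #.### => .  t=3,i=13
  [22] #.##. => #  t=0,i=0
  [21] #.#.# => #  t=0,i=14
  [20] #.#.. => .  t=1,i=2
  [19] #..## => #  t=2,i=7
  [18] #..#. => #  t=4,i=5
  [17] #...# => #  t=2,i=11
  [16] #.... => .  t=0,i=3
  [15] .#### => .  t=1,i=14
  [14] .###. => #  t=3,i=3
  [13] .##.# => #  t=3,i=11
  [12] .##.. => .  t=0,i=1
  [11] .#.## => #  t=0,i=15
  [10] .#.#. => #  t=0,i=13
  [9] .#..# => #  t=2,i=6
  [8] .#... => #  t=1,i=3
  [7] ..### => #  t=1,i=13
  [6] ..##. => .  t=0,i=6
  [5] ..#.# => .  t=0,i=12
  [4] ..#.. => #  t=1,i=8
  [3] ...## => .  t=0,i=5
  [2] ...#. => .  t=0,i=11
  [1] ....# => .  t=0,i=4
  [0] ..... => #  t=1,i=5
  bits 10010111011011100110111110010001 = 2540597137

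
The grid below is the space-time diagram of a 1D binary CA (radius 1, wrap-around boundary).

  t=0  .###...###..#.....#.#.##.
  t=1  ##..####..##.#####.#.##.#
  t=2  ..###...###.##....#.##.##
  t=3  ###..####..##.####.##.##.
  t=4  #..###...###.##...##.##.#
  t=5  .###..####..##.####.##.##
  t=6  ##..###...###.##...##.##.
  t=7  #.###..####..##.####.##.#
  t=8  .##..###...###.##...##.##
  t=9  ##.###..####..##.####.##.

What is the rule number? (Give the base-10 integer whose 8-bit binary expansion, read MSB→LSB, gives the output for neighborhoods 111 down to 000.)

59

  ###|.  b7=0 t=0,i=2
  ##.|.  b6=0 t=0,i=3
  #.#|#  b5=1 t=0,i=19
  #..|#  b4=1 t=0,i=4
  .##|#  b3=1 t=0,i=1
  .#.|.  b2=0 t=0,i=12
  ..#|#  b1=1 t=0,i=0
  ...|#  b0=1 t=0,i=5
  bits 00111011 = 59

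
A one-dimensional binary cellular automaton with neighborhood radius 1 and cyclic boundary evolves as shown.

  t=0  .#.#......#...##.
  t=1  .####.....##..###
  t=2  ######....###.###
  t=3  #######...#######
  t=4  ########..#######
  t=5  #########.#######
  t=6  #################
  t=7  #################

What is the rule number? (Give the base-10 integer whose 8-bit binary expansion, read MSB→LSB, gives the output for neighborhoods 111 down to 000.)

  [7] ### => #  t=1,i=2
  [6] ##. => #  t=0,i=15
  [5] #.# => #  t=0,i=2
  [4] #.. => #  t=0,i=4
  [3] .## => #  t=0,i=14
  [2] .#. => #  t=0,i=1
  [1] ..# => .  t=0,i=0
  [0] ... => .  t=0,i=5
  bits 11111100 = 252

252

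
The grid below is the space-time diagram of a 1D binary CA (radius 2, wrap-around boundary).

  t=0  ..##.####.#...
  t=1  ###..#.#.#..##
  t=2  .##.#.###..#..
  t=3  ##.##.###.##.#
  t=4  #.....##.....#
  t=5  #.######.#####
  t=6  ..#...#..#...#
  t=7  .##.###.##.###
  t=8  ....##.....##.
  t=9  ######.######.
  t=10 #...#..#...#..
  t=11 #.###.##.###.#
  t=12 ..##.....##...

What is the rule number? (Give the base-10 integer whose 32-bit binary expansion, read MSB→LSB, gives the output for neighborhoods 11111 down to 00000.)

1420776543

  nb #####: next=.  (t=1,i=0, bit31=0)
  nb ####.: next=#  (t=0,i=7, bit30=1)
  nb ###.#: next=.  (t=0,i=8, bit29=0)
  nb ###..: next=#  (t=1,i=2, bit28=1)
  nb ##.##: next=.  (t=0,i=4, bit27=0)
  nb ##.#.: next=#  (t=0,i=9, bit26=1)
  nb ##..#: next=.  (t=1,i=3, bit25=0)
  nb ##...: next=.  (t=4,i=1, bit24=0)
  nb #.###: next=#  (t=0,i=5, bit23=1)
  nb #.##.: next=.  (t=3,i=3, bit22=0)
  nb #.#.#: next=#  (t=1,i=7, bit21=1)
  nb #.#..: next=.  (t=0,i=10, bit20=0)
  nb #..##: next=#  (t=1,i=11, bit19=1)
  nb #..#.: next=#  (t=1,i=4, bit18=1)
  nb #...#: next=#  (t=2,i=13, bit17=1)
  nb #....: next=#  (t=0,i=12, bit16=1)
  nb .####: next=.  (t=0,i=6, bit15=0)
  nb .###.: next=#  (t=2,i=7, bit14=1)
  nb .##.#: next=.  (t=0,i=3, bit13=0)
  nb .##..: next=#  (t=4,i=0, bit12=1)
  nb .#.##: next=.  (t=2,i=5, bit11=0)
  nb .#.#.: next=#  (t=1,i=6, bit10=1)
  nb .#..#: next=.  (t=1,i=10, bit9=0)
  nb .#...: next=.  (t=0,i=11, bit8=0)
  nb ..###: next=.  (t=1,i=12, bit7=0)
  nb ..##.: next=#  (t=0,i=2, bit6=1)
  nb ..#.#: next=.  (t=1,i=5, bit5=0)
  nb ..#..: next=#  (t=2,i=11, bit4=1)
  nb ...##: next=#  (t=0,i=1, bit3=1)
  nb ...#.: next=#  (t=6,i=5, bit2=1)
  nb ....#: next=#  (t=0,i=0, bit1=1)
  nb .....: next=#  (t=0,i=13, bit0=1)
  bits 01010100101011110101010001011111 = 1420776543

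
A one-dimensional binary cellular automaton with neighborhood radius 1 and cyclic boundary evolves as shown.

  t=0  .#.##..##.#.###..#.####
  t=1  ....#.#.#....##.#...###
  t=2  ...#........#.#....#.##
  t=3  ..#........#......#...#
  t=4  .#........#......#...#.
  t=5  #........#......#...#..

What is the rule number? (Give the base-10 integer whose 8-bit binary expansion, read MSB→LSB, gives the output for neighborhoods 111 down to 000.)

  ###|#  b7=1 t=0,i=13
  ##.|#  b6=1 t=0,i=4
  #.#|.  b5=0 t=0,i=0
  #..|.  b4=0 t=0,i=5
  .##|.  b3=0 t=0,i=3
  .#.|.  b2=0 t=0,i=1
  ..#|#  b1=1 t=0,i=6
  ...|.  b0=0 t=1,i=1
  bits 11000010 = 194

194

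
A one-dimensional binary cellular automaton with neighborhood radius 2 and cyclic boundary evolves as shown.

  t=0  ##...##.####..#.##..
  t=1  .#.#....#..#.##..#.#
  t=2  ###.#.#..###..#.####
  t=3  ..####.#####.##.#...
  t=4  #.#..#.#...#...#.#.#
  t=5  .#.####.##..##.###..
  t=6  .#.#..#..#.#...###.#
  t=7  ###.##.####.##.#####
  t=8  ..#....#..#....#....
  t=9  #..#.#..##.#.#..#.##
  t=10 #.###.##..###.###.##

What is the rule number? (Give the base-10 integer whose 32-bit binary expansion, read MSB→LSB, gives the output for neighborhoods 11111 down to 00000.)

  nb #####: next=.  (t=2,i=0, bit31=0)
  nb ####.: next=.  (t=0,i=10, bit30=0)
  nb ###.#: next=#  (t=2,i=2, bit29=1)
  nb ###..: next=#  (t=0,i=11, bit28=1)
  nb ##.##: next=.  (t=0,i=7, bit27=0)
  nb ##.#.: next=#  (t=2,i=3, bit26=1)
  nb ##..#: next=.  (t=0,i=12, bit25=0)
  nb ##...: next=.  (t=0,i=2, bit24=0)
  nb #.###: next=#  (t=0,i=8, bit23=1)
  nb #.##.: next=.  (t=0,i=16, bit22=0)
  nb #.#.#: next=#  (t=1,i=1, bit21=1)
  nb #.#..: next=.  (t=1,i=3, bit20=0)
  nb #..##: next=#  (t=0,i=19, bit19=1)
  nb #..#.: next=#  (t=0,i=13, bit18=1)
  nb #...#: next=#  (t=0,i=3, bit17=1)
  nb #....: next=.  (t=1,i=5, bit16=0)
  nb .####: next=.  (t=0,i=9, bit15=0)
  nb .###.: next=#  (t=2,i=10, bit14=1)
  nb .##.#: next=.  (t=0,i=6, bit13=0)
  nb .##..: next=#  (t=0,i=1, bit12=1)
  nb .#.##: next=.  (t=0,i=15, bit11=0)
  nb .#.#.: next=#  (t=1,i=0, bit10=1)
  nb .#..#: next=#  (t=1,i=9, bit9=1)
  nb .#...: next=#  (t=1,i=4, bit8=1)
  nb ..###: next=#  (t=2,i=9, bit7=1)
  nb ..##.: next=.  (t=0,i=0, bit6=0)
  nb ..#.#: next=#  (t=0,i=14, bit5=1)
  nb ..#..: next=.  (t=1,i=8, bit4=0)
  nb ...##: next=.  (t=0,i=4, bit3=0)
  nb ...#.: next=.  (t=1,i=7, bit2=0)
  nb ....#: next=#  (t=1,i=6, bit1=1)
  nb .....: next=#  (t=3,i=19, bit0=1)
  bits 00110100101011100101011110100011 = 883840931

883840931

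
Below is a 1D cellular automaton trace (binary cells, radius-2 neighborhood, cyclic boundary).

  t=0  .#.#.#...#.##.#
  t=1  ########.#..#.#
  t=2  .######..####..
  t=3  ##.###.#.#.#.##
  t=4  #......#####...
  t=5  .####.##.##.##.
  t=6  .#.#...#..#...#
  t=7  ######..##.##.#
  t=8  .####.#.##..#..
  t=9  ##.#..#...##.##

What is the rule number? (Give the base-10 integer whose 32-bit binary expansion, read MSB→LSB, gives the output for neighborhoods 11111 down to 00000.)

  #####|#  b31=1 t=1,i=1
  ####.|#  b30=1 t=1,i=6
  ###.#|.  b29=0 t=1,i=7
  ###..|.  b28=0 t=2,i=6
  ##.##|.  b27=0 t=3,i=2
  ##.#.|.  b26=0 t=0,i=13
  ##..#|#  b25=1 t=2,i=7
  ##...|#  b24=1 t=2,i=13
  #.###|.  b23=0 t=1,i=14
  #.##.|.  b22=0 t=0,i=11
  #.#.#|#  b21=1 t=0,i=1
  #.#..|#  b20=1 t=0,i=5
  #..##|.  b19=0 t=2,i=8
  #..#.|#  b18=1 t=1,i=11
  #...#|#  b17=1 t=0,i=7
  #....|#  b16=1 t=4,i=2
  .####|.  b15=0 t=1,i=0
  .###.|.  b14=0 t=3,i=4
  .##.#|#  b13=1 t=0,i=12
  .##..|.  b12=0 t=5,i=13
  .#.##|.  b11=0 t=0,i=10
  .#.#.|#  b10=1 t=0,i=0
  .#..#|#  b9=1 t=1,i=10
  .#...|#  b8=1 t=0,i=6
  ..###|#  b7=1 t=2,i=1
  ..##.|#  b6=1 t=7,i=8
  ..#.#|#  b5=1 t=0,i=9
  ..#..|.  b4=0 t=4,i=0
  ...##|#  b3=1 t=2,i=0
  ...#.|.  b2=0 t=0,i=8
  ....#|.  b1=0 t=4,i=5
  .....|#  b0=1 t=4,i=3
  bits 11000011001101110010011111101001 = 3275171817

3275171817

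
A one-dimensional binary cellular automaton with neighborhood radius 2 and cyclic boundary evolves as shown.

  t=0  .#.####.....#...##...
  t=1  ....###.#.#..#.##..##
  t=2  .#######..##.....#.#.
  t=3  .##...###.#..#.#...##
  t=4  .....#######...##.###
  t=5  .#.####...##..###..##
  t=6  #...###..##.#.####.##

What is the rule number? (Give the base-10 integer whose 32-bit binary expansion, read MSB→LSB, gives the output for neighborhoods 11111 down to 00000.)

  ##### -> .   bit 31 = 0  t=2,i=3
  ####. -> #   bit 30 = 1  t=0,i=5
  ###.# -> #   bit 29 = 1  t=1,i=6
  ###.. -> #   bit 28 = 1  t=0,i=6
  ##.## -> .   bit 27 = 0  t=3,i=0
  ##.#. -> #   bit 26 = 1  t=1,i=7
  ##..# -> #   bit 25 = 1  t=1,i=17
  ##... -> .   bit 24 = 0  t=0,i=7
  #.### -> .   bit 23 = 0  t=0,i=3
  #.##. -> .   bit 22 = 0  t=1,i=15
  #.#.# -> .   bit 21 = 0  t=1,i=8
  #.#.. -> #   bit 20 = 1  t=1,i=10
  #..## -> .   bit 19 = 0  t=1,i=18
  #..#. -> .   bit 18 = 0  t=1,i=12
  #...# -> .   bit 17 = 0  t=0,i=14
  #.... -> #   bit 16 = 1  t=0,i=8
  .#### -> #   bit 15 = 1  t=0,i=4
  .###. -> #   bit 14 = 1  t=1,i=5
  .##.# -> #   bit 13 = 1  t=3,i=20
  .##.. -> .   bit 12 = 0  t=0,i=17
  .#.## -> .   bit 11 = 0  t=0,i=2
  .#.#. -> .   bit 10 = 0  t=1,i=9
  .#..# -> #   bit 9 = 1  t=1,i=11
  .#... -> #   bit 8 = 1  t=0,i=13
  ..### -> #   bit 7 = 1  t=1,i=4
  ..##. -> #   bit 6 = 1  t=0,i=16
  ..#.# -> .   bit 5 = 0  t=0,i=1
  ..#.. -> .   bit 4 = 0  t=0,i=12
  ...## -> #   bit 3 = 1  t=0,i=15
  ...#. -> .   bit 2 = 0  t=0,i=0
  ....# -> #   bit 1 = 1  t=0,i=10
  ..... -> .   bit 0 = 0  t=0,i=9
  bits 01110110000100011110001111001010 = 1980883914

1980883914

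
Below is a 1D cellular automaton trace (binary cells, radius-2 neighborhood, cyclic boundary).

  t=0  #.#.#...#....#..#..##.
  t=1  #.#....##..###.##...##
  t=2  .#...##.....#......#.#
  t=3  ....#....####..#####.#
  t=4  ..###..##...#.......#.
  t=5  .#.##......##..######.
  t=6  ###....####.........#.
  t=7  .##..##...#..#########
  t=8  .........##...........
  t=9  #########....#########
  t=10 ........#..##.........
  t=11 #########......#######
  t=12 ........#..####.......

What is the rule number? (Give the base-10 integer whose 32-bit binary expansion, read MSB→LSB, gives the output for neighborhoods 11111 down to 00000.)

337930303

  ##### -> .   bit 31 = 0  t=3,i=17
  ####. -> .   bit 30 = 0  t=3,i=11
  ###.# -> .   bit 29 = 0  t=1,i=0
  ###.. -> #   bit 28 = 1  t=3,i=12
  ##.## -> .   bit 27 = 0  t=1,i=14
  ##.#. -> #   bit 26 = 1  t=0,i=21
  ##..# -> .   bit 25 = 0  t=1,i=9
  ##... -> .   bit 24 = 0  t=1,i=17
  #.### -> .   bit 23 = 0  t=6,i=0
  #.##. -> .   bit 22 = 0  t=1,i=15
  #.#.# -> #   bit 21 = 1  t=0,i=0
  #.#.. -> .   bit 20 = 0  t=0,i=4
  #..## -> .   bit 19 = 0  t=0,i=18
  #..#. -> #   bit 18 = 1  t=0,i=15
  #...# -> .   bit 17 = 0  t=0,i=6
  #.... -> .   bit 16 = 0  t=0,i=10
  .#### -> .   bit 15 = 0  t=3,i=10
  .###. -> #   bit 14 = 1  t=1,i=12
  .##.# -> #   bit 13 = 1  t=0,i=20
  .##.. -> .   bit 12 = 0  t=1,i=8
  .#.## -> #   bit 11 = 1  t=5,i=2
  .#.#. -> .   bit 10 = 0  t=0,i=1
  .#..# -> .   bit 9 = 0  t=0,i=14
  .#... -> .   bit 8 = 0  t=0,i=5
  ..### -> .   bit 7 = 0  t=1,i=11
  ..##. -> .   bit 6 = 0  t=0,i=19
  ..#.# -> #   bit 5 = 1  t=2,i=19
  ..#.. -> #   bit 4 = 1  t=0,i=8
  ...## -> #   bit 3 = 1  t=1,i=6
  ...#. -> #   bit 2 = 1  t=0,i=7
  ....# -> #   bit 1 = 1  t=0,i=11
  ..... -> #   bit 0 = 1  t=2,i=9
  bits 00010100001001000110100000111111 = 337930303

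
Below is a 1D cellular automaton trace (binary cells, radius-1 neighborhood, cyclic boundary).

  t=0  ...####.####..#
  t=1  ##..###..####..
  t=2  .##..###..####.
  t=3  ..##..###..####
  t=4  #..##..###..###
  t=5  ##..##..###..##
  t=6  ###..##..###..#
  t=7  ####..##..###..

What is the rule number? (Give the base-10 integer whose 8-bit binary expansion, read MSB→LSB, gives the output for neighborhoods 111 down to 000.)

  nb ###: next=#  (t=0,i=4, bit7=1)
  nb ##.: next=#  (t=0,i=6, bit6=1)
  nb #.#: next=.  (t=0,i=7, bit5=0)
  nb #..: next=#  (t=0,i=0, bit4=1)
  nb .##: next=.  (t=0,i=3, bit3=0)
  nb .#.: next=.  (t=0,i=14, bit2=0)
  nb ..#: next=.  (t=0,i=2, bit1=0)
  nb ...: next=#  (t=0,i=1, bit0=1)
  bits 11010001 = 209

209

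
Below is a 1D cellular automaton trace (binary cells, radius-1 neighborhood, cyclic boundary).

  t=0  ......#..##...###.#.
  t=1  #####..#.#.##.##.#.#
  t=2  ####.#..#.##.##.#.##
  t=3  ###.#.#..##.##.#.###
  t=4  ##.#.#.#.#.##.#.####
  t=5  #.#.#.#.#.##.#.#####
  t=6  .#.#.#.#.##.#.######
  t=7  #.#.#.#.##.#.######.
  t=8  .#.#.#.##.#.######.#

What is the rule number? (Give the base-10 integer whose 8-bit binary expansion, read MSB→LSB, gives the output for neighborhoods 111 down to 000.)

  [7] ### => #  t=0,i=15
  [6] ##. => .  t=0,i=10
  [5] #.# => #  t=0,i=17
  [4] #.. => #  t=0,i=7
  [3] .## => #  t=0,i=9
  [2] .#. => .  t=0,i=6
  [1] ..# => .  t=0,i=5
  [0] ... => #  t=0,i=0
  bits 10111001 = 185

185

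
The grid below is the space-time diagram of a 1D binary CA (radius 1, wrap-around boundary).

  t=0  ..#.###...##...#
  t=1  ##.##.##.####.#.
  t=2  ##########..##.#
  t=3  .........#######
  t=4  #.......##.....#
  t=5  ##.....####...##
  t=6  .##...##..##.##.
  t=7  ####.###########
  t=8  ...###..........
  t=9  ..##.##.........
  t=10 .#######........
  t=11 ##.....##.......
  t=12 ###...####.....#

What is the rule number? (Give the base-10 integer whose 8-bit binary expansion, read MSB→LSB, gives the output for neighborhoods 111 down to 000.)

  ### -> .   bit 7 = 0  t=0,i=5
  ##. -> #   bit 6 = 1  t=0,i=6
  #.# -> #   bit 5 = 1  t=0,i=3
  #.. -> #   bit 4 = 1  t=0,i=0
  .## -> #   bit 3 = 1  t=0,i=4
  .#. -> .   bit 2 = 0  t=0,i=2
  ..# -> #   bit 1 = 1  t=0,i=1
  ... -> .   bit 0 = 0  t=0,i=8
  bits 01111010 = 122

122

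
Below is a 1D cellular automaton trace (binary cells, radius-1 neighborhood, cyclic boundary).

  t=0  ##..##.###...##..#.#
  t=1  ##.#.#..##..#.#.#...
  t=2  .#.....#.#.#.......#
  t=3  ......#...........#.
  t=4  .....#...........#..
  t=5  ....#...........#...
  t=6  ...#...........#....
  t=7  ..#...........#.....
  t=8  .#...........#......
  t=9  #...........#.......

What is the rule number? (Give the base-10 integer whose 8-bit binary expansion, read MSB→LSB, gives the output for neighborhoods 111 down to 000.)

194

  [7] ### => #  t=0,i=0
  [6] ##. => #  t=0,i=1
  [5] #.# => .  t=0,i=6
  [4] #.. => .  t=0,i=2
  [3] .## => .  t=0,i=4
  [2] .#. => .  t=0,i=17
  [1] ..# => #  t=0,i=3
  [0] ... => .  t=0,i=11
  bits 11000010 = 194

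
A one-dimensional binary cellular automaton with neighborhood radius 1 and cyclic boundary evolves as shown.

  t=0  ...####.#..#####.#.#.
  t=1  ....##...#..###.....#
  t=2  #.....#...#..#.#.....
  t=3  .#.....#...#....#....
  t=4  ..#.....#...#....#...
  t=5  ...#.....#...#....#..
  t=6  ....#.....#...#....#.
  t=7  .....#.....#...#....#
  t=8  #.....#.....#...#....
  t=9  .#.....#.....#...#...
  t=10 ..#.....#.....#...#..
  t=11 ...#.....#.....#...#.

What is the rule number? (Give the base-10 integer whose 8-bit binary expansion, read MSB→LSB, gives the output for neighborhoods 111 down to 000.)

144

  nb ###: next=#  (t=0,i=4, bit7=1)
  nb ##.: next=.  (t=0,i=6, bit6=0)
  nb #.#: next=.  (t=0,i=7, bit5=0)
  nb #..: next=#  (t=0,i=9, bit4=1)
  nb .##: next=.  (t=0,i=3, bit3=0)
  nb .#.: next=.  (t=0,i=8, bit2=0)
  nb ..#: next=.  (t=0,i=2, bit1=0)
  nb ...: next=.  (t=0,i=0, bit0=0)
  bits 10010000 = 144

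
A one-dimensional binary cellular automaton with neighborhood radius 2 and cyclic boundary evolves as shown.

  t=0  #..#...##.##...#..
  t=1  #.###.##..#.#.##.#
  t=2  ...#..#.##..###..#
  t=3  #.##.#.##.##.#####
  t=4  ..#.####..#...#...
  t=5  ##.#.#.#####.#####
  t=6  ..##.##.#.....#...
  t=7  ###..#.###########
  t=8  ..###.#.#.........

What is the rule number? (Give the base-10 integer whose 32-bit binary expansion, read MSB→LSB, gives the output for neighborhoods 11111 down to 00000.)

  ##### -> .   bit 31 = 0  t=3,i=15
  ####. -> .   bit 30 = 0  t=3,i=17
  ###.# -> .   bit 29 = 0  t=1,i=4
  ###.. -> #   bit 28 = 1  t=2,i=14
  ##.## -> .   bit 27 = 0  t=0,i=9
  ##.#. -> #   bit 26 = 1  t=3,i=4
  ##..# -> #   bit 25 = 1  t=1,i=8
  ##... -> #   bit 24 = 1  t=0,i=12
  #.### -> .   bit 23 = 0  t=1,i=2
  #.##. -> #   bit 22 = 1  t=0,i=10
  #.#.# -> #   bit 21 = 1  t=1,i=12
  #.#.. -> #   bit 20 = 1  t=6,i=8
  #..## -> #   bit 19 = 1  t=2,i=11
  #..#. -> #   bit 18 = 1  t=0,i=2
  #...# -> .   bit 17 = 0  t=0,i=5
  #.... -> #   bit 16 = 1  t=4,i=16
  .#### -> #   bit 15 = 1  t=3,i=14
  .###. -> #   bit 14 = 1  t=1,i=3
  .##.# -> .   bit 13 = 0  t=0,i=8
  .##.. -> .   bit 12 = 0  t=0,i=11
  .#.## -> #   bit 11 = 1  t=1,i=13
  .#.#. -> .   bit 10 = 0  t=1,i=11
  .#..# -> .   bit 9 = 0  t=0,i=1
  .#... -> #   bit 8 = 1  t=0,i=4
  ..### -> .   bit 7 = 0  t=2,i=12
  ..##. -> #   bit 6 = 1  t=0,i=7
  ..#.# -> .   bit 5 = 0  t=1,i=10
  ..#.. -> #   bit 4 = 1  t=0,i=0
  ...## -> #   bit 3 = 1  t=0,i=6
  ...#. -> #   bit 2 = 1  t=0,i=14
  ....# -> #   bit 1 = 1  t=4,i=0
  ..... -> #   bit 0 = 1  t=4,i=17
  bits 00010111011111011100100101011111 = 394119519

394119519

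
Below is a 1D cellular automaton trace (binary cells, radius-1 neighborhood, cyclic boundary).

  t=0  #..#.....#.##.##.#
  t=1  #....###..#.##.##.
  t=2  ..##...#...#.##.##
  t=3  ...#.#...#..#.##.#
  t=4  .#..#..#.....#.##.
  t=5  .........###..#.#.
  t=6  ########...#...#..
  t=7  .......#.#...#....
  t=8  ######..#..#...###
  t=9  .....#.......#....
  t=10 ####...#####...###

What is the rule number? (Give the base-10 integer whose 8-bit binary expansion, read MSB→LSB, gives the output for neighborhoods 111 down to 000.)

97

  nb ###: next=.  (t=1,i=6, bit7=0)
  nb ##.: next=#  (t=0,i=0, bit6=1)
  nb #.#: next=#  (t=0,i=10, bit5=1)
  nb #..: next=.  (t=0,i=1, bit4=0)
  nb .##: next=.  (t=0,i=11, bit3=0)
  nb .#.: next=.  (t=0,i=3, bit2=0)
  nb ..#: next=.  (t=0,i=2, bit1=0)
  nb ...: next=#  (t=0,i=5, bit0=1)
  bits 01100001 = 97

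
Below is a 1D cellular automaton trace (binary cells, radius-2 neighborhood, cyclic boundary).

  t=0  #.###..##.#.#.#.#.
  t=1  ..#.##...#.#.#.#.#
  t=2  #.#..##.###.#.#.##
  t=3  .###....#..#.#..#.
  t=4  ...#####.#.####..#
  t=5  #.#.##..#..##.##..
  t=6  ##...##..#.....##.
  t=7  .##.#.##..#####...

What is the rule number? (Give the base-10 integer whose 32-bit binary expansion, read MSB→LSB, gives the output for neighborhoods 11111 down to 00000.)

  #####|#  b31=1 t=4,i=5
  ####.|.  b30=0 t=4,i=6
  ###.#|.  b29=0 t=2,i=0
  ###..|#  b28=1 t=0,i=4
  ##.##|.  b27=0 t=2,i=7
  ##.#.|#  b26=1 t=0,i=9
  ##..#|#  b25=1 t=0,i=5
  ##...|#  b24=1 t=1,i=6
  #.###|#  b23=1 t=0,i=2
  #.##.|.  b22=0 t=1,i=4
  #.#.#|.  b21=0 t=0,i=0
  #.#..|#  b20=1 t=1,i=17
  #..##|.  b19=0 t=0,i=6
  #..#.|.  b18=0 t=1,i=1
  #...#|.  b17=0 t=1,i=7
  #....|#  b16=1 t=3,i=5
  .####|#  b15=1 t=4,i=4
  .###.|.  b14=0 t=0,i=3
  .##.#|.  b13=0 t=0,i=8
  .##..|#  b12=1 t=1,i=5
  .#.##|.  b11=0 t=0,i=1
  .#.#.|#  b10=1 t=0,i=11
  .#..#|#  b9=1 t=1,i=0
  .#...|#  b8=1 t=4,i=0
  ..###|.  b7=0 t=3,i=1
  ..##.|.  b6=0 t=0,i=7
  ..#.#|#  b5=1 t=1,i=2
  ..#..|.  b4=0 t=3,i=8
  ...##|#  b3=1 t=4,i=2
  ...#.|#  b2=1 t=1,i=8
  ....#|#  b1=1 t=3,i=6
  .....|#  b0=1 t=6,i=12
  bits 10010111100100011001011100101111 = 2542901039

2542901039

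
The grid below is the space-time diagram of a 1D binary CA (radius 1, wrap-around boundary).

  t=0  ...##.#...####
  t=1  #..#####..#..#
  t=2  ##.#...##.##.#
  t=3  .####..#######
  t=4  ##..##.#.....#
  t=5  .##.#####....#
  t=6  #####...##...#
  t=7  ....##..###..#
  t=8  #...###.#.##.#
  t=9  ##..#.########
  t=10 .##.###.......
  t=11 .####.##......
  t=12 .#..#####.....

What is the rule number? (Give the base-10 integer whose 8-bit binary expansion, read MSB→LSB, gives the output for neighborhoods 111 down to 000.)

  nb ###: next=.  (t=0,i=11, bit7=0)
  nb ##.: next=#  (t=0,i=4, bit6=1)
  nb #.#: next=#  (t=0,i=5, bit5=1)
  nb #..: next=#  (t=0,i=0, bit4=1)
  nb .##: next=#  (t=0,i=3, bit3=1)
  nb .#.: next=#  (t=0,i=6, bit2=1)
  nb ..#: next=.  (t=0,i=2, bit1=0)
  nb ...: next=.  (t=0,i=1, bit0=0)
  bits 01111100 = 124

124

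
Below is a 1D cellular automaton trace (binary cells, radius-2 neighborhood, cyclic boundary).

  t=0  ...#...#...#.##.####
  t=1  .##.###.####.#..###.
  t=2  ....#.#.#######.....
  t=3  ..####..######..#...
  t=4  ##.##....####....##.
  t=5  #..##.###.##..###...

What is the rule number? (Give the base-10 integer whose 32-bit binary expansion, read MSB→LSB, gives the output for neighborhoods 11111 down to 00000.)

3839072046

  nb #####: next=#  (t=2,i=10, bit31=1)
  nb ####.: next=#  (t=0,i=18, bit30=1)
  nb ###.#: next=#  (t=1,i=6, bit29=1)
  nb ###..: next=.  (t=0,i=19, bit28=0)
  nb ##.##: next=.  (t=0,i=15, bit27=0)
  nb ##.#.: next=#  (t=1,i=12, bit26=1)
  nb ##..#: next=.  (t=1,i=19, bit25=0)
  nb ##...: next=.  (t=0,i=0, bit24=0)
  nb #.###: next=#  (t=0,i=16, bit23=1)
  nb #.##.: next=#  (t=0,i=13, bit22=1)
  nb #.#.#: next=.  (t=2,i=6, bit21=0)
  nb #.#..: next=#  (t=1,i=13, bit20=1)
  nb #..##: next=.  (t=1,i=0, bit19=0)
  nb #..#.: next=.  (t=3,i=15, bit18=0)
  nb #...#: next=#  (t=0,i=1, bit17=1)
  nb #....: next=#  (t=2,i=16, bit16=1)
  nb .####: next=#  (t=0,i=17, bit15=1)
  nb .###.: next=.  (t=1,i=5, bit14=0)
  nb .##.#: next=.  (t=0,i=14, bit13=0)
  nb .##..: next=#  (t=4,i=4, bit12=1)
  nb .#.##: next=.  (t=0,i=12, bit11=0)
  nb .#.#.: next=#  (t=2,i=5, bit10=1)
  nb .#..#: next=#  (t=1,i=14, bit9=1)
  nb .#...: next=#  (t=0,i=4, bit8=1)
  nb ..###: next=.  (t=1,i=16, bit7=0)
  nb ..##.: next=.  (t=1,i=1, bit6=0)
  nb ..#.#: next=#  (t=0,i=11, bit5=1)
  nb ..#..: next=.  (t=0,i=3, bit4=0)
  nb ...##: next=#  (t=3,i=1, bit3=1)
  nb ...#.: next=#  (t=0,i=2, bit2=1)
  nb ....#: next=#  (t=2,i=2, bit1=1)
  nb .....: next=.  (t=2,i=0, bit0=0)
  bits 11100100110100111001011100101110 = 3839072046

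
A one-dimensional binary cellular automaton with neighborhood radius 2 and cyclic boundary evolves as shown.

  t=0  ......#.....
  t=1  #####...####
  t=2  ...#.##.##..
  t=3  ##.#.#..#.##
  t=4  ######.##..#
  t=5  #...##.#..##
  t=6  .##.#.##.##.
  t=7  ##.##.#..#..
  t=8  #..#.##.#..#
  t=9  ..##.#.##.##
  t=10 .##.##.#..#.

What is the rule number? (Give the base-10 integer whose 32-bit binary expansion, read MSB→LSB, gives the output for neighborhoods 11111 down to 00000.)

1702855907

  [31] ##### => .  t=1,i=0
  [30] ####. => #  t=1,i=3
  [29] ###.# => #  t=3,i=1
  [28] ###.. => .  t=1,i=4
  [27] ##.## => .  t=2,i=7
  [26] ##.#. => #  t=3,i=2
  [25] ##..# => .  t=4,i=9
  [24] ##... => #  t=1,i=5
  [23] #.### => .  t=3,i=10
  [22] #.##. => #  t=2,i=5
  [21] #.#.# => #  t=3,i=3
  [20] #.#.. => #  t=3,i=5
  [19] #..## => #  t=4,i=10
  [18] #..#. => #  t=3,i=7
  [17] #...# => #  t=1,i=6
  [16] #.... => #  t=0,i=8
  [15] .#### => #  t=1,i=9
  [14] .###. => .  t=5,i=11
  [13] .##.# => .  t=2,i=6
  [12] .##.. => .  t=2,i=9
  [11] .#.## => .  t=2,i=4
  [10] .#.#. => #  t=3,i=4
  [9] .#..# => .  t=3,i=6
  [8] .#... => .  t=0,i=7
  [7] ..### => #  t=1,i=8
  [6] ..##. => #  t=5,i=4
  [5] ..#.# => #  t=2,i=3
  [4] ..#.. => .  t=0,i=6
  [3] ...## => .  t=1,i=7
  [2] ...#. => .  t=0,i=5
  [1] ....# => #  t=0,i=4
  [0] ..... => #  t=0,i=0
  bits 01100101011111111000010011100011 = 1702855907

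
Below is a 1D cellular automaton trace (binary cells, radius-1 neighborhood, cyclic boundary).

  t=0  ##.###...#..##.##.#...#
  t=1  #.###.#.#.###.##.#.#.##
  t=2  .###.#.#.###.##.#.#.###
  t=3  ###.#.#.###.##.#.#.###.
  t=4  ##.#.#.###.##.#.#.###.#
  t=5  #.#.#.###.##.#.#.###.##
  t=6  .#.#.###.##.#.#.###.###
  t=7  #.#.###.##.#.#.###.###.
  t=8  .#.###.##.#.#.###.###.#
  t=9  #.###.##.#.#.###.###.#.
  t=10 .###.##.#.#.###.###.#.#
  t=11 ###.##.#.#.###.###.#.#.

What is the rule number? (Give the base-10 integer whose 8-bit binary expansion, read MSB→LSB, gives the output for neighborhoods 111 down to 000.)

  [7] ### => #  t=0,i=0
  [6] ##. => .  t=0,i=1
  [5] #.# => #  t=0,i=2
  [4] #.. => #  t=0,i=6
  [3] .## => #  t=0,i=3
  [2] .#. => .  t=0,i=9
  [1] ..# => #  t=0,i=8
  [0] ... => .  t=0,i=7
  bits 10111010 = 186

186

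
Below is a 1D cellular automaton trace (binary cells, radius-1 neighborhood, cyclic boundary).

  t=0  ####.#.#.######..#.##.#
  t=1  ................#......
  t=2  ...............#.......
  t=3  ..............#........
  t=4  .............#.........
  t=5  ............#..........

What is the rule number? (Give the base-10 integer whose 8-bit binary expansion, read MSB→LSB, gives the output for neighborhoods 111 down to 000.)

  [7] ### => .  t=0,i=0
  [6] ##. => .  t=0,i=3
  [5] #.# => .  t=0,i=4
  [4] #.. => .  t=0,i=15
  [3] .## => .  t=0,i=9
  [2] .#. => .  t=0,i=5
  [1] ..# => #  t=0,i=16
  [0] ... => .  t=1,i=0
  bits 00000010 = 2

2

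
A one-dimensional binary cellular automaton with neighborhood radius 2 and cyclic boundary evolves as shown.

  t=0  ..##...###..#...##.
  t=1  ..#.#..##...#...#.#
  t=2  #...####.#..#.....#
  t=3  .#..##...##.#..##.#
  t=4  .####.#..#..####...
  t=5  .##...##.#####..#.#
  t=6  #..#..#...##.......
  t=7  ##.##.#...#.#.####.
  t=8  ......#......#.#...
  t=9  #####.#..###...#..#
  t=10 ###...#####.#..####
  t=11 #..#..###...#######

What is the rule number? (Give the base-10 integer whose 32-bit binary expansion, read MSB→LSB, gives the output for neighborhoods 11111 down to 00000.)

  ##### -> #   bit 31 = 1  t=5,i=11
  ####. -> .   bit 30 = 0  t=2,i=6
  ###.# -> .   bit 29 = 0  t=2,i=7
  ###.. -> .   bit 28 = 0  t=0,i=9
  ##.## -> .   bit 27 = 0  t=5,i=8
  ##.#. -> .   bit 26 = 0  t=2,i=8
  ##..# -> .   bit 25 = 0  t=0,i=10
  ##... -> #   bit 24 = 1  t=0,i=4
  #.### -> .   bit 23 = 0  t=5,i=9
  #.##. -> .   bit 22 = 0  t=5,i=1
  #.#.# -> .   bit 21 = 0  t=3,i=18
  #.#.. -> #   bit 20 = 1  t=1,i=4
  #..## -> #   bit 19 = 1  t=1,i=6
  #..#. -> .   bit 18 = 0  t=0,i=11
  #...# -> .   bit 17 = 0  t=0,i=0
  #.... -> .   bit 16 = 0  t=2,i=14
  .#### -> #   bit 15 = 1  t=2,i=5
  .###. -> #   bit 14 = 1  t=0,i=8
  .##.# -> .   bit 13 = 0  t=3,i=10
  .##.. -> .   bit 12 = 0  t=0,i=3
  .#.## -> #   bit 11 = 1  t=5,i=0
  .#.#. -> .   bit 10 = 0  t=1,i=3
  .#..# -> #   bit 9 = 1  t=1,i=0
  .#... -> .   bit 8 = 0  t=0,i=13
  ..### -> #   bit 7 = 1  t=0,i=7
  ..##. -> #   bit 6 = 1  t=0,i=2
  ..#.# -> .   bit 5 = 0  t=1,i=2
  ..#.. -> #   bit 4 = 1  t=0,i=12
  ...## -> .   bit 3 = 0  t=0,i=1
  ...#. -> .   bit 2 = 0  t=1,i=11
  ....# -> #   bit 1 = 1  t=2,i=16
  ..... -> #   bit 0 = 1  t=2,i=15
  bits 10000001000110001100101011010011 = 2165885651

2165885651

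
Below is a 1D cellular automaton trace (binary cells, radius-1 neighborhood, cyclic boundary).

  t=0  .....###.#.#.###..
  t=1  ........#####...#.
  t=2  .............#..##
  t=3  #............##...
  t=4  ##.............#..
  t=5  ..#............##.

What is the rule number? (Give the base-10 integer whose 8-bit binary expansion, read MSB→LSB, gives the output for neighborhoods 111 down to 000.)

52

  ### -> .   bit 7 = 0  t=0,i=6
  ##. -> .   bit 6 = 0  t=0,i=7
  #.# -> #   bit 5 = 1  t=0,i=8
  #.. -> #   bit 4 = 1  t=0,i=16
  .## -> .   bit 3 = 0  t=0,i=5
  .#. -> #   bit 2 = 1  t=0,i=9
  ..# -> .   bit 1 = 0  t=0,i=4
  ... -> .   bit 0 = 0  t=0,i=0
  bits 00110100 = 52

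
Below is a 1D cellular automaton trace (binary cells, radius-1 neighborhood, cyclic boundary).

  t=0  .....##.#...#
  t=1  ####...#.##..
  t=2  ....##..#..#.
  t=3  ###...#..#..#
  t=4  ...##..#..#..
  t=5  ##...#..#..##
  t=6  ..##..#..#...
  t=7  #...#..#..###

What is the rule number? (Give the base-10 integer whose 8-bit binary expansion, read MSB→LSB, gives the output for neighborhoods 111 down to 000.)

  ###|.  b7=0 t=1,i=1
  ##.|.  b6=0 t=0,i=6
  #.#|#  b5=1 t=0,i=7
  #..|#  b4=1 t=0,i=0
  .##|.  b3=0 t=0,i=5
  .#.|.  b2=0 t=0,i=8
  ..#|.  b1=0 t=0,i=4
  ...|#  b0=1 t=0,i=1
  bits 00110001 = 49

49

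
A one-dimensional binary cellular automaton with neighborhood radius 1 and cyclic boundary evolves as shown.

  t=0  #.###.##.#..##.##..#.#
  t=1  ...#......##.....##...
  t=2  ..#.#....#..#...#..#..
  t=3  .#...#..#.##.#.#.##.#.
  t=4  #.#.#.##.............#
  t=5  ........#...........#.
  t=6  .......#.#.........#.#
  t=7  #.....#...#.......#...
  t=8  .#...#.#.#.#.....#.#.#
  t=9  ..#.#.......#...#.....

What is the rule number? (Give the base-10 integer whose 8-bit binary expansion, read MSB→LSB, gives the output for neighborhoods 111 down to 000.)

  nb ###: next=#  (t=0,i=3, bit7=1)
  nb ##.: next=.  (t=0,i=0, bit6=0)
  nb #.#: next=.  (t=0,i=1, bit5=0)
  nb #..: next=#  (t=0,i=10, bit4=1)
  nb .##: next=.  (t=0,i=2, bit3=0)
  nb .#.: next=.  (t=0,i=9, bit2=0)
  nb ..#: next=#  (t=0,i=11, bit1=1)
  nb ...: next=.  (t=1,i=0, bit0=0)
  bits 10010010 = 146

146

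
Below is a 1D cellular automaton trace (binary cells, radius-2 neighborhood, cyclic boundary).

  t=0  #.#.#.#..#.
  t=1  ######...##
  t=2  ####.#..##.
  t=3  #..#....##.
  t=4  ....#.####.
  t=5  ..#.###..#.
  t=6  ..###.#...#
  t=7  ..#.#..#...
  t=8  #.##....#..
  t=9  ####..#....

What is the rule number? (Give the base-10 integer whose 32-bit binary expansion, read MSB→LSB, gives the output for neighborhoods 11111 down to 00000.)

2967485930

  #####|#  b31=1 t=1,i=0
  ####.|.  b30=0 t=1,i=4
  ###.#|#  b29=1 t=2,i=3
  ###..|#  b28=1 t=1,i=5
  ##.##|.  b27=0 t=2,i=10
  ##.#.|.  b26=0 t=2,i=4
  ##..#|.  b25=0 t=5,i=7
  ##...|.  b24=0 t=1,i=6
  #.###|#  b23=1 t=2,i=0
  #.##.|#  b22=1 t=8,i=2
  #.#.#|#  b21=1 t=0,i=0
  #.#..|.  b20=0 t=0,i=6
  #..##|.  b19=0 t=2,i=7
  #..#.|.  b18=0 t=0,i=8
  #...#|.  b17=0 t=1,i=7
  #....|.  b16=0 t=3,i=5
  .####|.  b15=0 t=1,i=10
  .###.|.  b14=0 t=5,i=5
  .##.#|#  b13=1 t=2,i=9
  .##..|#  b12=1 t=8,i=3
  .#.##|#  b11=1 t=4,i=5
  .#.#.|#  b10=1 t=0,i=1
  .#..#|.  b9=0 t=0,i=7
  .#...|#  b8=1 t=3,i=4
  ..###|#  b7=1 t=1,i=9
  ..##.|#  b6=1 t=2,i=8
  ..#.#|#  b5=1 t=0,i=9
  ..#..|.  b4=0 t=3,i=3
  ...##|#  b3=1 t=1,i=8
  ...#.|.  b2=0 t=4,i=3
  ....#|#  b1=1 t=3,i=6
  .....|.  b0=0 t=4,i=1
  bits 10110000111000000011110111101010 = 2967485930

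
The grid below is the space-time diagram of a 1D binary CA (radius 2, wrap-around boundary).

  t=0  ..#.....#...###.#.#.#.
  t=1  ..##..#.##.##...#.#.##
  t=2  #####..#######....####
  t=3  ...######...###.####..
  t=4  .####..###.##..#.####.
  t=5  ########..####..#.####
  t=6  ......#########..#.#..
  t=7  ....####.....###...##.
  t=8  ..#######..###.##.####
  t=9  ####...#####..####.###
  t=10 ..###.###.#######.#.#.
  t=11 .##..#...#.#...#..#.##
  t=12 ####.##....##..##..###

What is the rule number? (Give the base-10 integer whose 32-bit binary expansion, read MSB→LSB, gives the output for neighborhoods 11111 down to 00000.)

  #####|.  b31=0 t=2,i=0
  ####.|#  b30=1 t=2,i=3
  ###.#|.  b29=0 t=0,i=14
  ###..|#  b28=1 t=2,i=4
  ##.##|#  b27=1 t=1,i=10
  ##.#.|.  b26=0 t=0,i=15
  ##..#|#  b25=1 t=1,i=0
  ##...|#  b24=1 t=1,i=13
  #.###|.  b23=0 t=3,i=16
  #.##.|#  b22=1 t=1,i=8
  #.#.#|#  b21=1 t=0,i=16
  #.#..|#  b20=1 t=0,i=20
  #..##|#  b19=1 t=1,i=1
  #..#.|.  b18=0 t=1,i=5
  #...#|.  b17=0 t=0,i=0
  #....|.  b16=0 t=0,i=4
  .####|#  b15=1 t=2,i=8
  .###.|.  b14=0 t=0,i=13
  .##.#|#  b13=1 t=1,i=9
  .##..|#  b12=1 t=1,i=3
  .#.##|#  b11=1 t=1,i=7
  .#.#.|.  b10=0 t=0,i=17
  .#..#|#  b9=1 t=11,i=16
  .#...|#  b8=1 t=0,i=3
  ..###|#  b7=1 t=0,i=12
  ..##.|#  b6=1 t=1,i=2
  ..#.#|.  b5=0 t=1,i=6
  ..#..|#  b4=1 t=0,i=2
  ...##|#  b3=1 t=0,i=11
  ...#.|.  b2=0 t=0,i=1
  ....#|#  b1=1 t=0,i=6
  .....|.  b0=0 t=0,i=5
  bits 01011011011110001011101111011010 = 1534639066

1534639066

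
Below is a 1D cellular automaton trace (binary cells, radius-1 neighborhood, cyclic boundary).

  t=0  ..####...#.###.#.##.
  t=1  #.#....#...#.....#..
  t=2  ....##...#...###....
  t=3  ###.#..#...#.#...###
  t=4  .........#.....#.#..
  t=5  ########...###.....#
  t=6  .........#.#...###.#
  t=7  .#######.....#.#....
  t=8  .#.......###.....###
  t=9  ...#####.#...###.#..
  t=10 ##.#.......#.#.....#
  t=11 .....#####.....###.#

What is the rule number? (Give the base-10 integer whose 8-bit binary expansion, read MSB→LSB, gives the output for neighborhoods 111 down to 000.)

9

  nb ###: next=.  (t=0,i=3, bit7=0)
  nb ##.: next=.  (t=0,i=5, bit6=0)
  nb #.#: next=.  (t=0,i=10, bit5=0)
  nb #..: next=.  (t=0,i=6, bit4=0)
  nb .##: next=#  (t=0,i=2, bit3=1)
  nb .#.: next=.  (t=0,i=9, bit2=0)
  nb ..#: next=.  (t=0,i=1, bit1=0)
  nb ...: next=#  (t=0,i=0, bit0=1)
  bits 00001001 = 9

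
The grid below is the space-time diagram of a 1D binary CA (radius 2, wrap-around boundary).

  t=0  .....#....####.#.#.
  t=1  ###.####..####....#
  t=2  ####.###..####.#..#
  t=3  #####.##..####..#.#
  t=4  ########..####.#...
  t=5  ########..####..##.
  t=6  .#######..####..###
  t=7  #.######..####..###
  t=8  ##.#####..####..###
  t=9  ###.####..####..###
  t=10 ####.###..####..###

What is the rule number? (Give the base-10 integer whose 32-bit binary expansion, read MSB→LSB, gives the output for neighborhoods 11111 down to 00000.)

  #####|#  b31=1 t=2,i=1
  ####.|#  b30=1 t=0,i=12
  ###.#|#  b29=1 t=0,i=13
  ###..|#  b28=1 t=1,i=7
  ##.##|#  b27=1 t=1,i=3
  ##.#.|.  b26=0 t=0,i=14
  ##..#|.  b25=0 t=1,i=8
  ##...|.  b24=0 t=1,i=14
  #.###|.  b23=0 t=1,i=4
  #.##.|#  b22=1 t=3,i=6
  #.#.#|.  b21=0 t=0,i=15
  #.#..|.  b20=0 t=0,i=17
  #..##|.  b19=0 t=1,i=9
  #..#.|#  b18=1 t=3,i=15
  #...#|#  b17=1 t=4,i=17
  #....|#  b16=1 t=0,i=0
  .####|#  b15=1 t=0,i=11
  .###.|#  b14=1 t=2,i=6
  .##.#|#  b13=1 t=5,i=17
  .##..|#  b12=1 t=3,i=7
  .#.##|.  b11=0 t=3,i=17
  .#.#.|.  b10=0 t=0,i=16
  .#..#|#  b9=1 t=2,i=16
  .#...|#  b8=1 t=0,i=6
  ..###|#  b7=1 t=0,i=10
  ..##.|#  b6=1 t=5,i=16
  ..#.#|.  b5=0 t=3,i=16
  ..#..|#  b4=1 t=0,i=5
  ...##|.  b3=0 t=0,i=9
  ...#.|#  b2=1 t=0,i=4
  ....#|.  b1=0 t=0,i=3
  .....|#  b0=1 t=0,i=1
  bits 11111000010001111111001111010101 = 4165465045

4165465045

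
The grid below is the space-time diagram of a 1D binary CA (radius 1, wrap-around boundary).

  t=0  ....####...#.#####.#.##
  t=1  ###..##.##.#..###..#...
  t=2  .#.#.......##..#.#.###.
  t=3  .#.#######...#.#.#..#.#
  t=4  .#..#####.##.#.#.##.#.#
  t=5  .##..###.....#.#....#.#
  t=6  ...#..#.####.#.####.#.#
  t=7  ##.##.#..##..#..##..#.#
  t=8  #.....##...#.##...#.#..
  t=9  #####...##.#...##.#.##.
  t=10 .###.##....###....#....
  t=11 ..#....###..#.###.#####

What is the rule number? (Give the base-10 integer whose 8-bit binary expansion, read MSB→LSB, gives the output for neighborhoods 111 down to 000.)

  [7] ### => #  t=0,i=5
  [6] ##. => .  t=0,i=7
  [5] #.# => .  t=0,i=12
  [4] #.. => #  t=0,i=0
  [3] .## => .  t=0,i=4
  [2] .#. => #  t=0,i=11
  [1] ..# => .  t=0,i=3
  [0] ... => #  t=0,i=1
  bits 10010101 = 149

149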